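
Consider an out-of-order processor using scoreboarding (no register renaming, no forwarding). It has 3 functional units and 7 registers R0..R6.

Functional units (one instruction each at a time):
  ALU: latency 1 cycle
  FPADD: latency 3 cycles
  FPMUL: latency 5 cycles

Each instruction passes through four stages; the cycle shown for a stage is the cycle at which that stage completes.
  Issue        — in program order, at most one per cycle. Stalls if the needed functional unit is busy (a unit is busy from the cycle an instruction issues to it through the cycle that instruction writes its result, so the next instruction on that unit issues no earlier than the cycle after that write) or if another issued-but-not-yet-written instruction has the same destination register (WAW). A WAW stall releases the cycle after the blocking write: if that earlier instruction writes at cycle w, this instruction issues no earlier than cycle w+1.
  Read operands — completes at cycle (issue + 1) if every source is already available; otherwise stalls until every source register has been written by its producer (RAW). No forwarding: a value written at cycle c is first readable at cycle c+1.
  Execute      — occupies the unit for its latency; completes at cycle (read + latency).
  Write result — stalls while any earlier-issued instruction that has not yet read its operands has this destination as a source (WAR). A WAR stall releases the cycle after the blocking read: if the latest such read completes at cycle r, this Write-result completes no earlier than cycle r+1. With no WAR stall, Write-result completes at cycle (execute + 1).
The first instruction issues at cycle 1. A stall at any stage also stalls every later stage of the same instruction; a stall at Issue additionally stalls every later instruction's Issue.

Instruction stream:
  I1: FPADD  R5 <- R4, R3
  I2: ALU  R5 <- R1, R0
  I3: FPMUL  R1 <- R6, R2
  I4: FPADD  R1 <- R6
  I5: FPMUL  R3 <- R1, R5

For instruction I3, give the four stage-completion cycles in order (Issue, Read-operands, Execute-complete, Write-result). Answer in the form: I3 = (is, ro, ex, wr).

I1 -> (1, 2, 5, 6)
I2 -> (7, 8, 9, 10)  // WAW R5: wait I1 write@6
I3 -> (8, 9, 14, 15)
I4 -> (16, 17, 20, 21)  // WAW R1: wait I3 write@15
I5 -> (17, 22, 27, 28)  // RAW R1: wait I4 write@21

I3 = (8, 9, 14, 15)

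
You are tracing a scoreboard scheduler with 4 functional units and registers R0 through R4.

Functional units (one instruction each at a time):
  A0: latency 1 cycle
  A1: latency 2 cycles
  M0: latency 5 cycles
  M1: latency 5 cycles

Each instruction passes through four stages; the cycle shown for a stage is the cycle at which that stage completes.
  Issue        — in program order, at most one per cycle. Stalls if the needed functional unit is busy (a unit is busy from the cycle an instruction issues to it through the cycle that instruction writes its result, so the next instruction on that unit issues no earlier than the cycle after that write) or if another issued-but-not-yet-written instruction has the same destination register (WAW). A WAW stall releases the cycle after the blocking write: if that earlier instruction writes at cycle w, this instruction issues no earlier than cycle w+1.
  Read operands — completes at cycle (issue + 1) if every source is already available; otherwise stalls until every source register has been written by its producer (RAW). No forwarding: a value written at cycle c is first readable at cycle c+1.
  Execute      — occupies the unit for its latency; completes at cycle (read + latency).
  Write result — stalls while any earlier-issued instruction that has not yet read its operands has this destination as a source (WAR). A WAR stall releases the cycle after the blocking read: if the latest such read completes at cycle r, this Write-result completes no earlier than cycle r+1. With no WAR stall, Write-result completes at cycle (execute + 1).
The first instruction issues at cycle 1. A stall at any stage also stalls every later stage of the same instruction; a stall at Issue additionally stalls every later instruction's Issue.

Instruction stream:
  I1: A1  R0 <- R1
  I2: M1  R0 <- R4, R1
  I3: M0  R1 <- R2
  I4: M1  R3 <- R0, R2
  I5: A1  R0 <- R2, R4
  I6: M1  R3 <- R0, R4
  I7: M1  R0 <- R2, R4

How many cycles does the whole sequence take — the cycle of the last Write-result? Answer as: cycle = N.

cycle = 37

[1] I1 issues→A1
[2] I1 reads
[4] I1 exec-done
[5] I1 writes R0
[6] I2 issues→M1
[7] I2 reads; I3 issues→M0
[8] I3 reads
[12] I2 exec-done
[13] I2 writes R0; I3 exec-done
[14] I3 writes R1; I4 issues→M1
[15] I4 reads; I5 issues→A1
[16] I5 reads
[18] I5 exec-done
[19] I5 writes R0
[20] I4 exec-done
[21] I4 writes R3
[22] I6 issues→M1
[23] I6 reads
[28] I6 exec-done
[29] I6 writes R3
[30] I7 issues→M1
[31] I7 reads
[36] I7 exec-done
[37] I7 writes R0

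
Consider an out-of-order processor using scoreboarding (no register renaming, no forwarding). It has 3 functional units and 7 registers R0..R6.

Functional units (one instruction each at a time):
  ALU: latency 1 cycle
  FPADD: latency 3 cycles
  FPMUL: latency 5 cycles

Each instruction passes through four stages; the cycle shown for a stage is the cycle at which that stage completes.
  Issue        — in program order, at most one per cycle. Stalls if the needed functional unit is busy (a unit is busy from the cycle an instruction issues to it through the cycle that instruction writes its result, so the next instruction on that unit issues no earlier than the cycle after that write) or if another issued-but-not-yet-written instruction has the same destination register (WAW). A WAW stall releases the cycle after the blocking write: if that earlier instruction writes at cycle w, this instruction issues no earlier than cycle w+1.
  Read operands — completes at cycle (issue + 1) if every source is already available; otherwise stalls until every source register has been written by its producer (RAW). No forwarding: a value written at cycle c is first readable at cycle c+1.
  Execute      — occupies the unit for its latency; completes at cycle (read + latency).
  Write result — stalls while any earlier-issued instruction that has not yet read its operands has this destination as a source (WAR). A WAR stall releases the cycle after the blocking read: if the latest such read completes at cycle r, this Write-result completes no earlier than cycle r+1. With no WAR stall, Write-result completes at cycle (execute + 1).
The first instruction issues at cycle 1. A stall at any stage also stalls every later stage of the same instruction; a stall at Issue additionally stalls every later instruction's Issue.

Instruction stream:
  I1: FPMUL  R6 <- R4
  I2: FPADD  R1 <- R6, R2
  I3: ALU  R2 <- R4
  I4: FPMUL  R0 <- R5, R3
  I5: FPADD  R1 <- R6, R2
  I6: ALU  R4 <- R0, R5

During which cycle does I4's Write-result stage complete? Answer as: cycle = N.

cycle = 16

t=1  I1 dispatched to FPMUL
t=2  I1 operands ready · I2 dispatched to FPADD
t=3  I3 dispatched to ALU
t=4  I3 operands ready
t=5  I3 complete
t=7  I1 complete
t=8  R6←I1
t=9  I2 operands ready · I4 dispatched to FPMUL
t=10  R2←I3 · I4 operands ready
t=12  I2 complete
t=13  R1←I2
t=14  I5 dispatched to FPADD
t=15  I4 complete · I5 operands ready · I6 dispatched to ALU
t=16  R0←I4
t=17  I6 operands ready
t=18  I5 complete · I6 complete
t=19  R1←I5 · R4←I6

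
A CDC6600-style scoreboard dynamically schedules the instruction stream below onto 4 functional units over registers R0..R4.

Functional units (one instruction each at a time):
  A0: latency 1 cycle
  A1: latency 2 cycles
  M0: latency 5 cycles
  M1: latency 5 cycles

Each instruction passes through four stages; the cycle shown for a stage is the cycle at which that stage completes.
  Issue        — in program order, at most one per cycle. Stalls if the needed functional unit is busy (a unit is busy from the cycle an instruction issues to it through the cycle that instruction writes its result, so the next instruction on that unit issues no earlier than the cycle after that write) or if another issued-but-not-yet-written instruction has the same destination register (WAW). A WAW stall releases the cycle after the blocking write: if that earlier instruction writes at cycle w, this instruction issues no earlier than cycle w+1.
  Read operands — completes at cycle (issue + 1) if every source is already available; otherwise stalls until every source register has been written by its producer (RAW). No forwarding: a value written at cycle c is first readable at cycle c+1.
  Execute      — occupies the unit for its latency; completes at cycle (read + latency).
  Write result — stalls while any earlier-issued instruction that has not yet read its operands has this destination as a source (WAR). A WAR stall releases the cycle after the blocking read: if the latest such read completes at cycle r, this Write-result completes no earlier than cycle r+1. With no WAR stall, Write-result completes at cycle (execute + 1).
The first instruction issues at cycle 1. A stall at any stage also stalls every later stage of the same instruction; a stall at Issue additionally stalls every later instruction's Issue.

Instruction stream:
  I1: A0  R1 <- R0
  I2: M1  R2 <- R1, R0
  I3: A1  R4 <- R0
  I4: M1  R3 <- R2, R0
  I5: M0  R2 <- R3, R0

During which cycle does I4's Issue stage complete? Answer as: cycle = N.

t=1  issue I1 (A0)
t=2  I1 read-ops, issue I2 (M1)
t=3  I1 finished on A0, issue I3 (A1)
t=4  I1→R1, I3 read-ops
t=5  I2 read-ops
t=6  I3 finished on A1
t=7  I3→R4
t=10  I2 finished on M1
t=11  I2→R2
t=12  issue I4 (M1)
t=13  I4 read-ops, issue I5 (M0)
t=18  I4 finished on M1
t=19  I4→R3
t=20  I5 read-ops
t=25  I5 finished on M0
t=26  I5→R2

cycle = 12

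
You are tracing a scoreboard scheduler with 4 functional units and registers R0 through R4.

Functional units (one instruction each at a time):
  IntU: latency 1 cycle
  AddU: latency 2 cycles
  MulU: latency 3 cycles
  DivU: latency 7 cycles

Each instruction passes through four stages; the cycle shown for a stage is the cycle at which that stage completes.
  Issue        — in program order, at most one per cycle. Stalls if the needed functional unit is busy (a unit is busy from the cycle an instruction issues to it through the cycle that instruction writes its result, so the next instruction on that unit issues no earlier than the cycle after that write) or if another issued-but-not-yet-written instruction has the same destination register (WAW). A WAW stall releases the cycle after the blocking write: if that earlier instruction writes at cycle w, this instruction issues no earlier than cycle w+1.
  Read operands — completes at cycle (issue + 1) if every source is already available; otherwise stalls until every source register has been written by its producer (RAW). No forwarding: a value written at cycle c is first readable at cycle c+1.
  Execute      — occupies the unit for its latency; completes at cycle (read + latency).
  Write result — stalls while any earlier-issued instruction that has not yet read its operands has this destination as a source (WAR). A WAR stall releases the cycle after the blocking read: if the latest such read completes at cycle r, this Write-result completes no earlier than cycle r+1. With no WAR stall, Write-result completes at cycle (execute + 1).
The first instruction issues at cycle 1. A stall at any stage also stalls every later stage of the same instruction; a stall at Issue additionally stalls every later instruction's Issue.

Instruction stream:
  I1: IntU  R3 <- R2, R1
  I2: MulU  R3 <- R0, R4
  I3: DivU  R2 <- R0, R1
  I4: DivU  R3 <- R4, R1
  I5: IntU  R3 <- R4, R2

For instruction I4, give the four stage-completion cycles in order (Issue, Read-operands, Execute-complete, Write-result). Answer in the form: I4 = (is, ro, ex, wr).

I1: IS=1 RO=2 EX=3 WR=4
I2: IS=5 RO=6 EX=9 WR=10  [WAW R3: wait I1 write@4]
I3: IS=6 RO=7 EX=14 WR=15
I4: IS=16 RO=17 EX=24 WR=25  [struct: DivU busy until I3 writes@15]
I5: IS=26 RO=27 EX=28 WR=29  [WAW R3: wait I4 write@25]

I4 = (16, 17, 24, 25)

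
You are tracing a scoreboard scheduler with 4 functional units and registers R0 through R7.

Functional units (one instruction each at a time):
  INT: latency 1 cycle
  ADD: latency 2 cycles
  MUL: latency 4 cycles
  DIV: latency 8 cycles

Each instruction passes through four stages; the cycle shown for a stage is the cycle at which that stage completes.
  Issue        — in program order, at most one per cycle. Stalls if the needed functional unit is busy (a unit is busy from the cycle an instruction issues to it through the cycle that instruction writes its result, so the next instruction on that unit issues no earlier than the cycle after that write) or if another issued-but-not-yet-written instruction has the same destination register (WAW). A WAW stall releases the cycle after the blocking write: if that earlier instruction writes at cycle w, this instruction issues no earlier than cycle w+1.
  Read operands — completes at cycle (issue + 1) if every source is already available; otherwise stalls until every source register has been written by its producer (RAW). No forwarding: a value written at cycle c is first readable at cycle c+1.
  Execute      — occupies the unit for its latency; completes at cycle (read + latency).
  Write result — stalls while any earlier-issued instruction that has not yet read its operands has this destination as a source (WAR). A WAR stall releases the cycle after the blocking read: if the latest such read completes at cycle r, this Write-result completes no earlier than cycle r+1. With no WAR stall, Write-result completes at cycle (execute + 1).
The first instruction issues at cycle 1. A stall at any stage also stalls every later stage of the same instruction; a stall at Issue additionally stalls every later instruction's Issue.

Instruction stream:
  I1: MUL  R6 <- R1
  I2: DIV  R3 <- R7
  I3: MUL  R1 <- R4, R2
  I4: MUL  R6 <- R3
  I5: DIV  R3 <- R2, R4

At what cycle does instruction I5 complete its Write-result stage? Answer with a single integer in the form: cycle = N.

cycle = 26

[1] I1→MUL
[2] I1 RO, I2→DIV
[3] I2 RO
[6] I1 EX
[7] I1 WR R6
[8] I3→MUL
[9] I3 RO
[11] I2 EX
[12] I2 WR R3
[13] I3 EX
[14] I3 WR R1
[15] I4→MUL
[16] I4 RO, I5→DIV
[17] I5 RO
[20] I4 EX
[21] I4 WR R6
[25] I5 EX
[26] I5 WR R3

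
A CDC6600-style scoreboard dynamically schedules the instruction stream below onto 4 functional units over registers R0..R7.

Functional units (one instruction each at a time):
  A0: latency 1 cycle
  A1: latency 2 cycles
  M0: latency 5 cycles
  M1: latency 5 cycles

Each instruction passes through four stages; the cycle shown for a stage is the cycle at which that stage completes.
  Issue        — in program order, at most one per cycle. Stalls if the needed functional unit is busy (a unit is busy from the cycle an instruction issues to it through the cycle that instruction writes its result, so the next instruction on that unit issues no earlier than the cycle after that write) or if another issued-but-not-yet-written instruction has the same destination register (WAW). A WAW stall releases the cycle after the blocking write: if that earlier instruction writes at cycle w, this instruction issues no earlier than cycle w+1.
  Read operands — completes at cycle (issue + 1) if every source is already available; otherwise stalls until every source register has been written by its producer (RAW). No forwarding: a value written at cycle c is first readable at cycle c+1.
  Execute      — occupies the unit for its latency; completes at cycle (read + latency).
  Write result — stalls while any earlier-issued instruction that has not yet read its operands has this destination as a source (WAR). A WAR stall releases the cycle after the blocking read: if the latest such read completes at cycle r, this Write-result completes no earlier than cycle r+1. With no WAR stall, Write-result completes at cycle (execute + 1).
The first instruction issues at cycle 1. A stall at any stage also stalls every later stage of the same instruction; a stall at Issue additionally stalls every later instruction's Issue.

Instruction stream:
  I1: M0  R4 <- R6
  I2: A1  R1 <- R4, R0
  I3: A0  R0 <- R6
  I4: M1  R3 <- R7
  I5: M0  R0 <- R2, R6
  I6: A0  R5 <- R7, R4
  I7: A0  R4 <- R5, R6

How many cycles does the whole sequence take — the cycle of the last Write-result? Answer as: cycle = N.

c1: issue I1 (M0)
c2: I1 read-ops | issue I2 (A1)
c3: issue I3 (A0)
c4: I3 read-ops | issue I4 (M1)
c5: I3 finished on A0 | I4 read-ops
c7: I1 finished on M0
c8: I1→R4
c9: I2 read-ops
c10: I3→R0 | I4 finished on M1
c11: I2 finished on A1 | I4→R3 | issue I5 (M0)
c12: I2→R1 | I5 read-ops | issue I6 (A0)
c13: I6 read-ops
c14: I6 finished on A0
c15: I6→R5
c16: issue I7 (A0)
c17: I5 finished on M0 | I7 read-ops
c18: I5→R0 | I7 finished on A0
c19: I7→R4

cycle = 19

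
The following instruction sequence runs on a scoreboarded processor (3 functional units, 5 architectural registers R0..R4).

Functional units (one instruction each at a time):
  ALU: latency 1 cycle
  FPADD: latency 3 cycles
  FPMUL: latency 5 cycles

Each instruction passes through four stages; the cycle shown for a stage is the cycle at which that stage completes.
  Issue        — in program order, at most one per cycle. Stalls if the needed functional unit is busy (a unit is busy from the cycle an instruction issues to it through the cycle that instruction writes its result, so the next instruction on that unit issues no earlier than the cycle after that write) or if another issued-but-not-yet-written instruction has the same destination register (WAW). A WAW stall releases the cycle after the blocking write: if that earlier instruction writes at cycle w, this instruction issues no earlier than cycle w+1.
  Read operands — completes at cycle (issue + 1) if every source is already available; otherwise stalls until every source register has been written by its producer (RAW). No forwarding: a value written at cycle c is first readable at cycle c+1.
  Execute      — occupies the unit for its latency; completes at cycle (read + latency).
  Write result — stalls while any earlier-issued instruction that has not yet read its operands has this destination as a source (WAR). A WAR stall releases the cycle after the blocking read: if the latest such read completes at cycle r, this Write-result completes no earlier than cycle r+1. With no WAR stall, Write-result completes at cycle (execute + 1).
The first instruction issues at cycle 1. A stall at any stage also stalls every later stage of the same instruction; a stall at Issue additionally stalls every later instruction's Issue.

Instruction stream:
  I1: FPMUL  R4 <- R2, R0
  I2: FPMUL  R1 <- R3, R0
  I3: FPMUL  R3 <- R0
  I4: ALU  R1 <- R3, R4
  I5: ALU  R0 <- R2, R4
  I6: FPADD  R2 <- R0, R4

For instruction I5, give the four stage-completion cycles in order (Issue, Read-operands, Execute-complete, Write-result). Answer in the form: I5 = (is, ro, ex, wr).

I5 = (28, 29, 30, 31)

cycle 1: issue I1 (FPMUL)
cycle 2: I1 read-ops
cycle 7: I1 finished on FPMUL
cycle 8: I1→R4
cycle 9: issue I2 (FPMUL)
cycle 10: I2 read-ops
cycle 15: I2 finished on FPMUL
cycle 16: I2→R1
cycle 17: issue I3 (FPMUL)
cycle 18: I3 read-ops; issue I4 (ALU)
cycle 23: I3 finished on FPMUL
cycle 24: I3→R3
cycle 25: I4 read-ops
cycle 26: I4 finished on ALU
cycle 27: I4→R1
cycle 28: issue I5 (ALU)
cycle 29: I5 read-ops; issue I6 (FPADD)
cycle 30: I5 finished on ALU
cycle 31: I5→R0
cycle 32: I6 read-ops
cycle 35: I6 finished on FPADD
cycle 36: I6→R2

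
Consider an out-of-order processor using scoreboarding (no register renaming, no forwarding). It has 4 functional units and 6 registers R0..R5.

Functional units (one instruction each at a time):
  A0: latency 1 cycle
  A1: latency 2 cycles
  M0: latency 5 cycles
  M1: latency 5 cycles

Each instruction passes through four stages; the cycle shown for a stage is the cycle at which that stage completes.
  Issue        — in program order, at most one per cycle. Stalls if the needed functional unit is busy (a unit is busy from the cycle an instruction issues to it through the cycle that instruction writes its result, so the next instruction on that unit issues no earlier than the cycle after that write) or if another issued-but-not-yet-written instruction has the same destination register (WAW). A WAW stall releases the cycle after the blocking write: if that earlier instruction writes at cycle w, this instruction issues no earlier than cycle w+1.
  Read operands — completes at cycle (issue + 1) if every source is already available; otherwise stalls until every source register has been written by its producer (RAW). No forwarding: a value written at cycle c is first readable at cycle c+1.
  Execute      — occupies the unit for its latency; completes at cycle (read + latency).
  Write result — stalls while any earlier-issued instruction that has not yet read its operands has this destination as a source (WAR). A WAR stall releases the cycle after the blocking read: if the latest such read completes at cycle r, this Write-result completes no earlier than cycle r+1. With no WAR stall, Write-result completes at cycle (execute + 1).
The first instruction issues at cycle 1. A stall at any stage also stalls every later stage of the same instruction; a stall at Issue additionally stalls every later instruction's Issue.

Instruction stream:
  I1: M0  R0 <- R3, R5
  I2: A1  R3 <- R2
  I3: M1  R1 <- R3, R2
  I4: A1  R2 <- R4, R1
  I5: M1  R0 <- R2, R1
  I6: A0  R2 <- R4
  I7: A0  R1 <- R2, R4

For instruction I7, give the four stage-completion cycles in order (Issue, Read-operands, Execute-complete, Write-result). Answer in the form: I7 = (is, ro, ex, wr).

cycle 1: issue I1 (M0)
cycle 2: I1 read-ops · issue I2 (A1)
cycle 3: I2 read-ops · issue I3 (M1)
cycle 5: I2 finished on A1
cycle 6: I2→R3
cycle 7: I1 finished on M0 · I3 read-ops · issue I4 (A1)
cycle 8: I1→R0
cycle 12: I3 finished on M1
cycle 13: I3→R1
cycle 14: I4 read-ops · issue I5 (M1)
cycle 16: I4 finished on A1
cycle 17: I4→R2
cycle 18: I5 read-ops · issue I6 (A0)
cycle 19: I6 read-ops
cycle 20: I6 finished on A0
cycle 21: I6→R2
cycle 22: issue I7 (A0)
cycle 23: I5 finished on M1 · I7 read-ops
cycle 24: I5→R0 · I7 finished on A0
cycle 25: I7→R1

I7 = (22, 23, 24, 25)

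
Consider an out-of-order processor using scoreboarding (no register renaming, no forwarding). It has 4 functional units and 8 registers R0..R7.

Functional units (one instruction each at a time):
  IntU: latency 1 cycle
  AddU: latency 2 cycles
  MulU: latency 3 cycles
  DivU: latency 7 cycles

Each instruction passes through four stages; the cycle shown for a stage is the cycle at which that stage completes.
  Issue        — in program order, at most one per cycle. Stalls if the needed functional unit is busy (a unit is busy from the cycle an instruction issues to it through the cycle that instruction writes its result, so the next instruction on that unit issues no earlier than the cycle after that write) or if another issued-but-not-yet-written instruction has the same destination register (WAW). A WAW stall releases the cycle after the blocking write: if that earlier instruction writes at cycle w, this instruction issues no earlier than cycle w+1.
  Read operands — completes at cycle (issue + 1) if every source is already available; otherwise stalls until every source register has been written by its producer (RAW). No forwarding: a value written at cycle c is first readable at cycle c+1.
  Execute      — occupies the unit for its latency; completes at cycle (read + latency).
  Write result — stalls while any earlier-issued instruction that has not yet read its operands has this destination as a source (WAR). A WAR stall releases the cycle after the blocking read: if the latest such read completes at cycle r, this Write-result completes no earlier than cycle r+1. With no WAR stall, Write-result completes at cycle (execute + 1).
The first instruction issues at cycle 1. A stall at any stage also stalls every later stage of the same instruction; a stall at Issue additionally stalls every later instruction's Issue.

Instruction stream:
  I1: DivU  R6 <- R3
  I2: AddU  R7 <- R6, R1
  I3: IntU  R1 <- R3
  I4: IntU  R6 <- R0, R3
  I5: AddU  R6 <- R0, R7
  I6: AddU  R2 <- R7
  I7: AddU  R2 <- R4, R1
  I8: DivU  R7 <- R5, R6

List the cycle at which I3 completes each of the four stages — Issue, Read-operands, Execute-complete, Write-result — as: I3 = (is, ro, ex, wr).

1) issue 1, read 2, done 9, write 10
2) issue 2, read 11, done 13, write 14  <RAW R6: wait I1 write@10>
3) issue 3, read 4, done 5, write 12  <WAR R1: wait I2 read@11>
4) issue 13, read 14, done 15, write 16  <struct: IntU busy until I3 writes@12>
5) issue 17, read 18, done 20, write 21  <WAW R6: wait I4 write@16>
6) issue 22, read 23, done 25, write 26  <struct: AddU busy until I5 writes@21>
7) issue 27, read 28, done 30, write 31  <struct: AddU busy until I6 writes@26>
8) issue 28, read 29, done 36, write 37

I3 = (3, 4, 5, 12)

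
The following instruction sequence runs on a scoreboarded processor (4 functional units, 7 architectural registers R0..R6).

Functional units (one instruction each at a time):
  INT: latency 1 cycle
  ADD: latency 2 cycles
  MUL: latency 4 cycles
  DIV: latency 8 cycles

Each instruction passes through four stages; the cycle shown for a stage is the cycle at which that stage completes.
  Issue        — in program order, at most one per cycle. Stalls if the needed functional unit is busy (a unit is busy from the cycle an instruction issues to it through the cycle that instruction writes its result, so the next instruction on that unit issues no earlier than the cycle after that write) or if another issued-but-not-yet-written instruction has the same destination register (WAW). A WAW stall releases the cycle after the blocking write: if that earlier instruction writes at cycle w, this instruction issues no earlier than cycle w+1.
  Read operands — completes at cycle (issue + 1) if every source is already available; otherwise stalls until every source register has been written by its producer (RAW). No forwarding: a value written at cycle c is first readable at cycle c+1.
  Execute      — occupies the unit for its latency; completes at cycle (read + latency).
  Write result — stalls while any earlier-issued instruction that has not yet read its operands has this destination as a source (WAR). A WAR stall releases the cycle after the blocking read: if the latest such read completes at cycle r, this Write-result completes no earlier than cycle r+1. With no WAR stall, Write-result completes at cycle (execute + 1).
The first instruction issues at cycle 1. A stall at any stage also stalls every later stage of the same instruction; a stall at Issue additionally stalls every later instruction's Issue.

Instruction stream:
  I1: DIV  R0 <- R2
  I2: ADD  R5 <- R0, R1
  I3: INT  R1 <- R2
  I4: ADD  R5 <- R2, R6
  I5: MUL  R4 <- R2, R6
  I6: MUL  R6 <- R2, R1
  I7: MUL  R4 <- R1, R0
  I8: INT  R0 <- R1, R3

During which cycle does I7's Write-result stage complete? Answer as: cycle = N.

cycle = 37

1) issue 1, read 2, done 10, write 11
2) issue 2, read 12, done 14, write 15  <RAW R0: wait I1 write@11>
3) issue 3, read 4, done 5, write 13  <WAR R1: wait I2 read@12>
4) issue 16, read 17, done 19, write 20  <struct: ADD busy until I2 writes@15>
5) issue 17, read 18, done 22, write 23
6) issue 24, read 25, done 29, write 30  <struct: MUL busy until I5 writes@23>
7) issue 31, read 32, done 36, write 37  <struct: MUL busy until I6 writes@30>
8) issue 32, read 33, done 34, write 35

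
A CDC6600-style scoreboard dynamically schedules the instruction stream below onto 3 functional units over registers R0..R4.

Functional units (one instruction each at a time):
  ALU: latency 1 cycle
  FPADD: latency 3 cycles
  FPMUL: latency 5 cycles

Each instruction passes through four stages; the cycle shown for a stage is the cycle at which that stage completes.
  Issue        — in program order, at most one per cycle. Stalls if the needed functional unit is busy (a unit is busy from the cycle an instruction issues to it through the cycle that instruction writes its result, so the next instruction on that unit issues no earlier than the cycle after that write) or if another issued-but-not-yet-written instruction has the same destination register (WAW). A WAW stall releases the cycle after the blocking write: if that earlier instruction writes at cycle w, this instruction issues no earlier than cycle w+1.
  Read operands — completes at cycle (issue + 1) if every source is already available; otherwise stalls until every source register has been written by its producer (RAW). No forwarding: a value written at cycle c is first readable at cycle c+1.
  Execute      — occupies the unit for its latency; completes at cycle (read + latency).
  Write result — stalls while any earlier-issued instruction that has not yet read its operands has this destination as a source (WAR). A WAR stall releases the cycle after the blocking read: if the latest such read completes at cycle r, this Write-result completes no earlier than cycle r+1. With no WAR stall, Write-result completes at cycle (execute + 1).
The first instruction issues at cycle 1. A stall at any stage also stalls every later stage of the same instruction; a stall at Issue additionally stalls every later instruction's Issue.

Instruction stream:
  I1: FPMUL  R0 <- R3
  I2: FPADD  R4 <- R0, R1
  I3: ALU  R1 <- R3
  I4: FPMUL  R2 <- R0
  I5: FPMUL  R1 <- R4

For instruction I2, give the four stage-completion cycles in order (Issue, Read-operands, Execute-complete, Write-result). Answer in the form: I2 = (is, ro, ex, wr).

t=1  I1 issues→FPMUL
t=2  I1 reads, I2 issues→FPADD
t=3  I3 issues→ALU
t=4  I3 reads
t=5  I3 exec-done
t=7  I1 exec-done
t=8  I1 writes R0
t=9  I2 reads, I4 issues→FPMUL
t=10  I3 writes R1, I4 reads
t=12  I2 exec-done
t=13  I2 writes R4
t=15  I4 exec-done
t=16  I4 writes R2
t=17  I5 issues→FPMUL
t=18  I5 reads
t=23  I5 exec-done
t=24  I5 writes R1

I2 = (2, 9, 12, 13)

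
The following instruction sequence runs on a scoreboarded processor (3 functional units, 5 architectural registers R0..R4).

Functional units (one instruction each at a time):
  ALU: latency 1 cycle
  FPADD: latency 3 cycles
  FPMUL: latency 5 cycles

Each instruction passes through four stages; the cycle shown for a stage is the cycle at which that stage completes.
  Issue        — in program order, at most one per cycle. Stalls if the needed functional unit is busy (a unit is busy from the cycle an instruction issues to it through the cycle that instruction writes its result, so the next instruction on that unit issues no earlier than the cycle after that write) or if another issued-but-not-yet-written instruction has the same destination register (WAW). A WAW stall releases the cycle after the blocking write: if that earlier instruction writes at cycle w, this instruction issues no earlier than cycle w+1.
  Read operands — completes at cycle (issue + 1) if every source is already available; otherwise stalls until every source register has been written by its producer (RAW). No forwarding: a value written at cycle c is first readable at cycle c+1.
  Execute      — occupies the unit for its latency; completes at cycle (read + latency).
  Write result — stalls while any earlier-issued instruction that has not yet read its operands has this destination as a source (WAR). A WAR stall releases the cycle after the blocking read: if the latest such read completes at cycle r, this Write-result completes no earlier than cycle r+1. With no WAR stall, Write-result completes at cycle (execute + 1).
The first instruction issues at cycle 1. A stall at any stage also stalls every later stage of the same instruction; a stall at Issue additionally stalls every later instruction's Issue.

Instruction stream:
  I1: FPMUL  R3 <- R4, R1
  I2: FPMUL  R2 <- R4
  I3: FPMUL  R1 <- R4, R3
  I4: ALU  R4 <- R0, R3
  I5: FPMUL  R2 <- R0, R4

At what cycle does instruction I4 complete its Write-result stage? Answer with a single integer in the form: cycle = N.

c1: I1→FPMUL
c2: I1 RO
c7: I1 EX
c8: I1 WR R3
c9: I2→FPMUL
c10: I2 RO
c15: I2 EX
c16: I2 WR R2
c17: I3→FPMUL
c18: I3 RO · I4→ALU
c19: I4 RO
c20: I4 EX
c21: I4 WR R4
c23: I3 EX
c24: I3 WR R1
c25: I5→FPMUL
c26: I5 RO
c31: I5 EX
c32: I5 WR R2

cycle = 21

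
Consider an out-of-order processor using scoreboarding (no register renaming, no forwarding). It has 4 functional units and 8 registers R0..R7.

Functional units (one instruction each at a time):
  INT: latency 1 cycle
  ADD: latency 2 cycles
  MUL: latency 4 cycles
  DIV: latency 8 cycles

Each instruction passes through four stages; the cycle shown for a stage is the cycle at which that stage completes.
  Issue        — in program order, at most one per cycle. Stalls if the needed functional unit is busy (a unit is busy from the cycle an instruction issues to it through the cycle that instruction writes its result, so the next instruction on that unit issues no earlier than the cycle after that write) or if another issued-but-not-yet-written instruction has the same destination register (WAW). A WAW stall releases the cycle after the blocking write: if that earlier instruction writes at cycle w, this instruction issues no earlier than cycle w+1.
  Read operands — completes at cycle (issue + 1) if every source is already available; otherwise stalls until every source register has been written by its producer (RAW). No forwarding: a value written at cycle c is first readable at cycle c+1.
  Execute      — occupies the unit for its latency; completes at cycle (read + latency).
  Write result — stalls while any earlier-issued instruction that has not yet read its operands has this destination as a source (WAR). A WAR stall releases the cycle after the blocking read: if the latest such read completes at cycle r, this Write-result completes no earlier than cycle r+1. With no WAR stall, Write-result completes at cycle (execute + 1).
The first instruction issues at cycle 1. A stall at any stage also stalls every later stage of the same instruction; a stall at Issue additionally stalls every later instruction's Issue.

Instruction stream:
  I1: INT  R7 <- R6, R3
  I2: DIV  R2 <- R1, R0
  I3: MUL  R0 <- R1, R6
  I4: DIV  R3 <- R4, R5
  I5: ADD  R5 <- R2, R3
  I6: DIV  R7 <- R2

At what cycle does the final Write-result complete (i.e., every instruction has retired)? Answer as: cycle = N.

cycle = 34

[1] I1 dispatched to INT
[2] I1 operands ready; I2 dispatched to DIV
[3] I1 complete; I2 operands ready; I3 dispatched to MUL
[4] R7←I1; I3 operands ready
[8] I3 complete
[9] R0←I3
[11] I2 complete
[12] R2←I2
[13] I4 dispatched to DIV
[14] I4 operands ready; I5 dispatched to ADD
[22] I4 complete
[23] R3←I4
[24] I5 operands ready; I6 dispatched to DIV
[25] I6 operands ready
[26] I5 complete
[27] R5←I5
[33] I6 complete
[34] R7←I6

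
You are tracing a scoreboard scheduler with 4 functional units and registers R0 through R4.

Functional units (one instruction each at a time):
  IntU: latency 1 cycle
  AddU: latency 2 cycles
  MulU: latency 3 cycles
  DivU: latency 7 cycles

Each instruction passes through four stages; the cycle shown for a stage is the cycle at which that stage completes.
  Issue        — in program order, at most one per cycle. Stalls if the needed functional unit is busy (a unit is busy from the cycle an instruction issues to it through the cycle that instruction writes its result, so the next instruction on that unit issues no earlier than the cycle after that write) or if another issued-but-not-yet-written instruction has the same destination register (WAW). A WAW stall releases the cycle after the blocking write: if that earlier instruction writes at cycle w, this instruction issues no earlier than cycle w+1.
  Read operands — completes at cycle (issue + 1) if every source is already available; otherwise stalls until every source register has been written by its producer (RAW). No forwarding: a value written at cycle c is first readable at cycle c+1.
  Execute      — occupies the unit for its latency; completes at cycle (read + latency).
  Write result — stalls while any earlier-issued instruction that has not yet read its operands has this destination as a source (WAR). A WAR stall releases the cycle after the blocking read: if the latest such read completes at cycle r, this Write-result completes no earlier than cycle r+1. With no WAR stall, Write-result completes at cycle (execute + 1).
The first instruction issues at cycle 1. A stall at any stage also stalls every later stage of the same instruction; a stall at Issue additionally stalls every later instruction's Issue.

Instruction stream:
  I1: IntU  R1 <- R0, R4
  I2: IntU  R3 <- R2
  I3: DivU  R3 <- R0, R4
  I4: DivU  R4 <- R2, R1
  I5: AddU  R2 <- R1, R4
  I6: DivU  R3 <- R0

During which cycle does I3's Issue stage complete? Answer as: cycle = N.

cycle = 9

cycle 1: issue I1 (IntU)
cycle 2: I1 read-ops
cycle 3: I1 finished on IntU
cycle 4: I1→R1
cycle 5: issue I2 (IntU)
cycle 6: I2 read-ops
cycle 7: I2 finished on IntU
cycle 8: I2→R3
cycle 9: issue I3 (DivU)
cycle 10: I3 read-ops
cycle 17: I3 finished on DivU
cycle 18: I3→R3
cycle 19: issue I4 (DivU)
cycle 20: I4 read-ops | issue I5 (AddU)
cycle 27: I4 finished on DivU
cycle 28: I4→R4
cycle 29: I5 read-ops | issue I6 (DivU)
cycle 30: I6 read-ops
cycle 31: I5 finished on AddU
cycle 32: I5→R2
cycle 37: I6 finished on DivU
cycle 38: I6→R3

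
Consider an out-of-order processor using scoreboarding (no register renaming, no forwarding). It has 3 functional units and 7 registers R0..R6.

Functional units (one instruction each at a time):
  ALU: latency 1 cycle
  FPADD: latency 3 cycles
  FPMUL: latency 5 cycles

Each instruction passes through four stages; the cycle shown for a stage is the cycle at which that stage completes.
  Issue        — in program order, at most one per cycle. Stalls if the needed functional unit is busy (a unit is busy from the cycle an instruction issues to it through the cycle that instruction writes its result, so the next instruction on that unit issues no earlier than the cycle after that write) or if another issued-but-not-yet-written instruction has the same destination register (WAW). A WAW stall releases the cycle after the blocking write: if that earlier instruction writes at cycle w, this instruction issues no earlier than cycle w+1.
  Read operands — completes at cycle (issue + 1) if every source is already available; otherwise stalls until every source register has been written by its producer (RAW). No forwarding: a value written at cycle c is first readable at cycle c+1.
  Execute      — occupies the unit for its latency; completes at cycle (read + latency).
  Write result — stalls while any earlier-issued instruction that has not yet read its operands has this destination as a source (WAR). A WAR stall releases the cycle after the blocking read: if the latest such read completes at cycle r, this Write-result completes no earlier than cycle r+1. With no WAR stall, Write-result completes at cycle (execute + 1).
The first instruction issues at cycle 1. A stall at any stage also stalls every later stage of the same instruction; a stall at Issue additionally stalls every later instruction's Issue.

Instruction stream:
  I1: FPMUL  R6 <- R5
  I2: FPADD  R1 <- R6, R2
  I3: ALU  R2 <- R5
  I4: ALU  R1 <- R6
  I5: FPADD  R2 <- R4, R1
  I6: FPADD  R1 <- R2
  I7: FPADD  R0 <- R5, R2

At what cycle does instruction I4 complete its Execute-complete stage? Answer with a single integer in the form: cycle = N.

  I1 | 1 | 2 | 7 | 8
  I2 | 2 | 9 | 12 | 13   RAW R6: wait I1 write@8
  I3 | 3 | 4 | 5 | 10   WAR R2: wait I2 read@9
  I4 | 14 | 15 | 16 | 17   WAW R1: wait I2 write@13
  I5 | 15 | 18 | 21 | 22   RAW R1: wait I4 write@17
  I6 | 23 | 24 | 27 | 28   struct: FPADD busy until I5 writes@22
  I7 | 29 | 30 | 33 | 34   struct: FPADD busy until I6 writes@28

cycle = 16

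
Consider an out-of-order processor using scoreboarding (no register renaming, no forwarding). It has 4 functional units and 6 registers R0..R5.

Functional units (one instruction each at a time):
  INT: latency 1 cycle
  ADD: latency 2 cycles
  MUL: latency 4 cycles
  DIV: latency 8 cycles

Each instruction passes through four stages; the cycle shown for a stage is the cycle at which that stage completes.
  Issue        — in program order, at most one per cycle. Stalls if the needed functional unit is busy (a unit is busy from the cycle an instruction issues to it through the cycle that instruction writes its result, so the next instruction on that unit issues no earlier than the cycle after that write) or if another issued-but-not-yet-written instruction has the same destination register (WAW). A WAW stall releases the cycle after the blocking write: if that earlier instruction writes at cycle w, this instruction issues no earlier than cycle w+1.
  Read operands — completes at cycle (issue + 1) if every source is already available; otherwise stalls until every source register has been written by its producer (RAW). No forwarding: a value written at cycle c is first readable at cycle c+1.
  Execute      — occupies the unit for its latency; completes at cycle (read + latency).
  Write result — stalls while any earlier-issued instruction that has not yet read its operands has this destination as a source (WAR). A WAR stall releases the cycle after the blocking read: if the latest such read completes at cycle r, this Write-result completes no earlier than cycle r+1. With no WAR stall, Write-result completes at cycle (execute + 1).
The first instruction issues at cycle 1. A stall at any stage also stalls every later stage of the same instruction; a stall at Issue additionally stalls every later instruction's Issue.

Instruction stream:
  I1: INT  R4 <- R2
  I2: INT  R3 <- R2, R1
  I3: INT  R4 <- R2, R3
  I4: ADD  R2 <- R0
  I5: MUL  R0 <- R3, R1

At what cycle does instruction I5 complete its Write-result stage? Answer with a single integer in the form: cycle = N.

cycle = 17

1) issue 1, read 2, done 3, write 4
2) issue 5, read 6, done 7, write 8  <struct: INT busy until I1 writes@4>
3) issue 9, read 10, done 11, write 12  <struct: INT busy until I2 writes@8>
4) issue 10, read 11, done 13, write 14
5) issue 11, read 12, done 16, write 17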